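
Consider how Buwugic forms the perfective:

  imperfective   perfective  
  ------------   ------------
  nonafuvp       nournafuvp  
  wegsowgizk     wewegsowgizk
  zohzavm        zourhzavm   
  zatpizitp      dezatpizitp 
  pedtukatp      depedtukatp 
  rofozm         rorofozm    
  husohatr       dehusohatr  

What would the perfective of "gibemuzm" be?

gigibemuzm

nonafuvp and zatpizitp both end in -p yet inflect differently (nournafuvp, dezatpizitp), so the final letter is not what conditions the rule; the second-to-last letter is.
"gibemuzm" has second-to-last letter 'z'. The stems whose second-to-last letter is 'z' (wegsowgizk → wewegsowgizk, rofozm → rorofozm) repeat the first consonant+vowel as a prefix.
So gibemuzm → gigibemuzm.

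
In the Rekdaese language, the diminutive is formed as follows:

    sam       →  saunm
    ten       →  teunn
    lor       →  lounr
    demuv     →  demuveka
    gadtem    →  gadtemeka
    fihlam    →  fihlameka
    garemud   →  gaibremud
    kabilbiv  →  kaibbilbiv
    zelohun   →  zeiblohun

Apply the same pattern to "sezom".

sam and gadtem both end in -m yet inflect differently (saunm, gadtemeka), so the final letter is not what conditions the rule; the number of vowels is.
"sezom" has 2 vowels. The stems with 2 vowels (demuv → demuveka, gadtem → gadtemeka, fihlam → fihlameka) add -eka.
The other patterns: stems with 1 vowel insert -un- after the first vowel; stems with 3 vowels insert -ib- after the first vowel.
So sezom → sezomeka.

sezomeka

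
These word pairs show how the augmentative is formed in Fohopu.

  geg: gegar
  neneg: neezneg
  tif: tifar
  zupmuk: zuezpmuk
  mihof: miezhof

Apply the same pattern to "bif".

bifar

neneg and geg both end in -g yet inflect differently (neezneg, gegar), so the final letter is not what conditions the rule; the number of vowels is.
"bif" has 1 vowel. The stems with 1 vowel (geg → gegar, tif → tifar) add -ar.
The other pattern: stems with 2 vowels insert -ez- after the first vowel.
So bif → bifar.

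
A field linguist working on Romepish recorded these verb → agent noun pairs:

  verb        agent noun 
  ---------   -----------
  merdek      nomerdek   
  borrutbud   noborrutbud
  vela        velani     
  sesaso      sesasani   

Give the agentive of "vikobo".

merdek and vela both have 2 vowels yet inflect differently (nomerdek, velani), so the number of vowels is not what conditions the rule; whether the stem ends in a vowel or a consonant is.
"vikobo" ends in a vowel. The stems ending in a vowel (vela → velani, sesaso → sesasani) drop the final letter and add -ani.
So vikobo → vikobani.

vikobani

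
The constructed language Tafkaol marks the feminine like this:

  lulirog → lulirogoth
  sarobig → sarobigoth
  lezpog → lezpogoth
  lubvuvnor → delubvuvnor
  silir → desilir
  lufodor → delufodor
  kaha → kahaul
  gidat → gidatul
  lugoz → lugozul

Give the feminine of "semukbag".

semukbagoth

lulirog and lubvuvnor both have last vowel 'o' yet inflect differently (lulirogoth, delubvuvnor), so the last vowel is not what conditions the rule; the final letter is.
"semukbag" ends in -g. The stems ending in -g (lulirog → lulirogoth, sarobig → sarobigoth, lezpog → lezpogoth) add -oth.
So semukbag → semukbagoth.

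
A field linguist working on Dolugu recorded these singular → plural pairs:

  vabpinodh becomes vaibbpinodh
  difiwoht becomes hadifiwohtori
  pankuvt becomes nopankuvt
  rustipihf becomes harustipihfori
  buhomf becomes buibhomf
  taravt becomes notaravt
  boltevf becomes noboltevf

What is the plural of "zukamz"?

boltevf and rustipihf both end in -f yet inflect differently (noboltevf, harustipihfori), so the final letter is not what conditions the rule; the second-to-last letter is.
"zukamz" has second-to-last letter 'm'. The one such stem in the data (buhomf → buibhomf) inserts -ib- after the first vowel (as does vabpinodh), so the same rule applies.
So zukamz → zuibkamz.

zuibkamz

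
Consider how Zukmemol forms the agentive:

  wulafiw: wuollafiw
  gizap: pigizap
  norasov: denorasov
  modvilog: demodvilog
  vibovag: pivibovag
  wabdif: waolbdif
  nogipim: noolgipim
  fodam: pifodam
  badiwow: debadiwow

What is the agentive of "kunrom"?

dekunrom

nogipim and fodam both end in -m yet inflect differently (noolgipim, pifodam), so the final letter is not what conditions the rule; the last vowel is.
"kunrom" has last vowel 'o'. The stems whose last vowel is 'o' (modvilog → demodvilog, norasov → denorasov, badiwow → debadiwow) add the prefix de-.
So kunrom → dekunrom.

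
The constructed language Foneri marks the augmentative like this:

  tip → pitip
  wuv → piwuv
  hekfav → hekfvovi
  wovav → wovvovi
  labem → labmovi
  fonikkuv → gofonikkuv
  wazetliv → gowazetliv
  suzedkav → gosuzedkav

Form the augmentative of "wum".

wuv and hekfav both end in -v yet inflect differently (piwuv, hekfvovi), so the final letter is not what conditions the rule; the number of vowels is.
"wum" has 1 vowel. The stems with 1 vowel (tip → pitip, wuv → piwuv) add the prefix pi-.
So wum → piwum.

piwum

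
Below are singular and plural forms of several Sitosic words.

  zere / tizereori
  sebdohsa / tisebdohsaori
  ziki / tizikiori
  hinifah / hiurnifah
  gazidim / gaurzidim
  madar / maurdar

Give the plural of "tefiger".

"tefiger" ends in a consonant. The stems ending in a consonant (hinifah → hiurnifah, gazidim → gaurzidim, madar → maurdar) insert -ur- after the first vowel.
The other pattern: stems ending in a vowel add ti- … -ori around the stem.
So tefiger → teurfiger.

teurfiger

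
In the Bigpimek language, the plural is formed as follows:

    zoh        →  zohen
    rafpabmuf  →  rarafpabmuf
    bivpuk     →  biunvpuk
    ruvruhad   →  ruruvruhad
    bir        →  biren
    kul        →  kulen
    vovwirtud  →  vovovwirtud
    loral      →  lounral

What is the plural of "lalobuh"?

lalalobuh

kul and loral both end in -l yet inflect differently (kulen, lounral), so the final letter is not what conditions the rule; the number of vowels is.
"lalobuh" has 3 vowels. The stems with 3 vowels (rafpabmuf → rarafpabmuf, ruvruhad → ruruvruhad, vovwirtud → vovovwirtud) repeat the first consonant+vowel as a prefix.
The other patterns: stems with 1 vowel add -en; stems with 2 vowels insert -un- after the first vowel.
So lalobuh → lalalobuh.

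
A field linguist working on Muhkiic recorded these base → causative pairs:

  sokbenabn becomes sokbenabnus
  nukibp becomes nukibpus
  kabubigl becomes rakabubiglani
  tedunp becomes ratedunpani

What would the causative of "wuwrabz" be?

"wuwrabz" has second-to-last letter 'b'. The stems whose second-to-last letter is 'b' (sokbenabn → sokbenabnus, nukibp → nukibpus) add -us.
The other pattern: stems whose second-to-last letter is 'g' or 'n' add ra- … -ani around the stem.
So wuwrabz → wuwrabzus.

wuwrabzus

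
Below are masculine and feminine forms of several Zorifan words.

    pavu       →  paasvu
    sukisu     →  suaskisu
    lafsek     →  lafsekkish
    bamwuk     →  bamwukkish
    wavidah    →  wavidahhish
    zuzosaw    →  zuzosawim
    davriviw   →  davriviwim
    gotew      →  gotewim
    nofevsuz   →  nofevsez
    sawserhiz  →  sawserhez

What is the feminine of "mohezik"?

mohezikkish

pavu and bamwuk both have last vowel 'u' yet inflect differently (paasvu, bamwukkish), so the last vowel is not what conditions the rule; the final letter is.
"mohezik" ends in -k. The stems ending in -k (lafsek → lafsekkish, bamwuk → bamwukkish) double the final consonant and add -ish.
So mohezik → mohezikkish.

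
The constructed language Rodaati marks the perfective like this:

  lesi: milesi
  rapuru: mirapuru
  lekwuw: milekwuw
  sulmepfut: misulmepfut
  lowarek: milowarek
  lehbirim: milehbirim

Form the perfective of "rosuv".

Every pair shown (lesi → milesi, rapuru → mirapuru, lekwuw → milekwuw, …) follows the same rule: add the prefix mi-.
So rosuv → mirosuv.

mirosuv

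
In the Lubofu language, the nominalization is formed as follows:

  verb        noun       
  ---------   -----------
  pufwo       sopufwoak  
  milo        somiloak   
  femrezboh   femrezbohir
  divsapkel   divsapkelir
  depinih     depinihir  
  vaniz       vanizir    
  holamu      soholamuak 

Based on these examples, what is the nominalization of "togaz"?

milo and femrezboh both have last vowel 'o' yet inflect differently (somiloak, femrezbohir), so the last vowel is not what conditions the rule; whether the stem ends in a vowel or a consonant is.
"togaz" ends in a consonant. The stems ending in a consonant (divsapkel → divsapkelir, femrezboh → femrezbohir, depinih → depinihir) add -ir.
So togaz → togazir.

togazir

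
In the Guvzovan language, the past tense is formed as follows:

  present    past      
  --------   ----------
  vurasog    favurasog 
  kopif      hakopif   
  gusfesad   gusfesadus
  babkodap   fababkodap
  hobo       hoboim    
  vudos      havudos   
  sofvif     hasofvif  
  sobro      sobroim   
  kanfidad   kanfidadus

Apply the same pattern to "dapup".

vudos and hobo both have last vowel 'o' yet inflect differently (havudos, hoboim), so the last vowel is not what conditions the rule; the final letter is.
"dapup" ends in -p. The one such stem in the data (babkodap → fababkodap) adds the prefix fa-, so the same rule applies.
The other patterns: stems ending in -d add -us; stems ending in -f or -s add the prefix ha-; stems ending in -o add -im.
So dapup → fadapup.

fadapup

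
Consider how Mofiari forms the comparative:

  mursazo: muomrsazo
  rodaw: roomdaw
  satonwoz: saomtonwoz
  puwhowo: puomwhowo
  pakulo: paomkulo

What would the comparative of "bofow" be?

Every pair shown (mursazo → muomrsazo, rodaw → roomdaw, satonwoz → saomtonwoz, …) follows the same rule: insert -om- after the first vowel.
So bofow → boomfow.

boomfow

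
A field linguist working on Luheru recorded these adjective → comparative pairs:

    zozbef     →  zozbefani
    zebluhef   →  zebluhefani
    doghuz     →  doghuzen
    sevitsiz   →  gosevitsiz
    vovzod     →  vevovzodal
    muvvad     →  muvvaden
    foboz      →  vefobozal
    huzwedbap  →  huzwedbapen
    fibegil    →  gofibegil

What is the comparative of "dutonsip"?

vovzod and muvvad both end in -d yet inflect differently (vevovzodal, muvvaden), so the final letter is not what conditions the rule; the last vowel is.
"dutonsip" has last vowel 'i'. The stems whose last vowel is 'i' (sevitsiz → gosevitsiz, fibegil → gofibegil) add the prefix go-.
So dutonsip → godutonsip.

godutonsip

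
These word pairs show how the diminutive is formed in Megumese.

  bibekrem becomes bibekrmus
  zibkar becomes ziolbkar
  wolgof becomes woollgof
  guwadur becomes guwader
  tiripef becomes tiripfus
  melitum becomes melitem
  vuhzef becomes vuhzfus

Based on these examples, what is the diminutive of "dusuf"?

dusef

bibekrem and melitum both end in -m yet inflect differently (bibekrmus, melitem), so the final letter is not what conditions the rule; the last vowel is.
"dusuf" has last vowel 'u'. The stems whose last vowel is 'u' (melitum → melitem, guwadur → guwader) change the last vowel to 'e'.
So dusuf → dusef.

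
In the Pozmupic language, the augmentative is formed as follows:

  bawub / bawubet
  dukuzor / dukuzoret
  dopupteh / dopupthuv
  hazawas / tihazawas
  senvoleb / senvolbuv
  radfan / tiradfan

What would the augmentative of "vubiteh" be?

vubithuv

senvoleb and bawub both end in -b yet inflect differently (senvolbuv, bawubet), so the final letter is not what conditions the rule; the last vowel is.
"vubiteh" has last vowel 'e'. The stems whose last vowel is 'e' (senvoleb → senvolbuv, dopupteh → dopupthuv) delete the last vowel and add -uv.
So vubiteh → vubithuv.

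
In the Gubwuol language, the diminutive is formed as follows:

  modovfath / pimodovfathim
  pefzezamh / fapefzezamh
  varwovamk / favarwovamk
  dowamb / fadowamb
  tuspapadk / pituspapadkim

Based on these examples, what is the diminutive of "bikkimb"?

pefzezamh and modovfath both end in -h yet inflect differently (fapefzezamh, pimodovfathim), so the final letter is not what conditions the rule; the second-to-last letter is.
"bikkimb" has second-to-last letter 'm'. The stems whose second-to-last letter is 'm' (pefzezamh → fapefzezamh, varwovamk → favarwovamk, dowamb → fadowamb) add the prefix fa-.
So bikkimb → fabikkimb.

fabikkimb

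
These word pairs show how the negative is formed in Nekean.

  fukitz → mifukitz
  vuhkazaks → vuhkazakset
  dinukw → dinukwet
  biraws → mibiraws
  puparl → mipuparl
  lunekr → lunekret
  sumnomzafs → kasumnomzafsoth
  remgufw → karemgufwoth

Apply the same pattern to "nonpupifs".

"nonpupifs" has second-to-last letter 'f'. The stems whose second-to-last letter is 'f' (sumnomzafs → kasumnomzafsoth, remgufw → karemgufwoth) add ka- … -oth around the stem.
The other patterns: stems whose second-to-last letter is 'k' add -et; stems whose second-to-last letter is 'r', 't' or 'w' add the prefix mi-.
So nonpupifs → kanonpupifsoth.

kanonpupifsoth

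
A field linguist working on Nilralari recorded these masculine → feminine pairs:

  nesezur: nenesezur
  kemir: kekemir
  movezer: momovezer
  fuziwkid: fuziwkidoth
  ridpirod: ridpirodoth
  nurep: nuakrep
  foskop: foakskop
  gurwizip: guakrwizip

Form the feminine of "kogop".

kemir and fuziwkid both have last vowel 'i' yet inflect differently (kekemir, fuziwkidoth), so the last vowel is not what conditions the rule; the final letter is.
"kogop" ends in -p. The stems ending in -p (nurep → nuakrep, foskop → foakskop, gurwizip → guakrwizip) insert -ak- after the first vowel.
The other patterns: stems ending in -r repeat the first consonant+vowel as a prefix; stems ending in -d add -oth.
So kogop → koakgop.

koakgop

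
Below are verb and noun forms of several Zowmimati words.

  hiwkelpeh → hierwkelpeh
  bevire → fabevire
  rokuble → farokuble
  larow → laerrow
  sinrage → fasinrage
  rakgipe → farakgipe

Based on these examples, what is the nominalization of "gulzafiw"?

sinrage and hiwkelpeh both have last vowel 'e' yet inflect differently (fasinrage, hierwkelpeh), so the last vowel is not what conditions the rule; whether the stem ends in a vowel or a consonant is.
"gulzafiw" ends in a consonant. The stems ending in a consonant (larow → laerrow, hiwkelpeh → hierwkelpeh) insert -er- after the first vowel.
So gulzafiw → guerlzafiw.

guerlzafiw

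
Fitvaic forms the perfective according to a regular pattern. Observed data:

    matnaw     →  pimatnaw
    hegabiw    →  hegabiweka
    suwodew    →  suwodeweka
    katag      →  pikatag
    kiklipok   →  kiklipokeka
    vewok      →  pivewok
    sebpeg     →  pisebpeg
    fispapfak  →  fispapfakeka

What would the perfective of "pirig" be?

pipirig

"pirig" has 2 vowels. The stems with 2 vowels (vewok → pivewok, katag → pikatag, matnaw → pimatnaw) add the prefix pi-.
So pirig → pipirig.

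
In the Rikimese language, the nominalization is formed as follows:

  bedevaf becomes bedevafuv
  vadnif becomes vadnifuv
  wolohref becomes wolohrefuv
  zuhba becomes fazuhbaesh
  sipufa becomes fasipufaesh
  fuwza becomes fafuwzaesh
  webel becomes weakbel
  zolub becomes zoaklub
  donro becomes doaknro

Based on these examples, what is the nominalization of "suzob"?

suakzob

bedevaf and zuhba both have last vowel 'a' yet inflect differently (bedevafuv, fazuhbaesh), so the last vowel is not what conditions the rule; the final letter is.
"suzob" ends in -b. The one such stem in the data (zolub → zoaklub) inserts -ak- after the first vowel (as do webel, donro), so the same rule applies.
The other patterns: stems ending in -f add -uv; stems ending in -a add fa- … -esh around the stem.
So suzob → suakzob.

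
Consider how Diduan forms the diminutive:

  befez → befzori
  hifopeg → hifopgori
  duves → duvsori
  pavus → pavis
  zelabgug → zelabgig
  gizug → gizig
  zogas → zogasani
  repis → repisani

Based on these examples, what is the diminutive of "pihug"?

duves and pavus both end in -s yet inflect differently (duvsori, pavis), so the final letter is not what conditions the rule; the last vowel is.
"pihug" has last vowel 'u'. The stems whose last vowel is 'u' (pavus → pavis, zelabgug → zelabgig, gizug → gizig) change the last vowel to 'i'.
The other patterns: stems whose last vowel is 'e' delete the last vowel and add -ori; stems whose last vowel is 'a' or 'i' add -ani.
So pihug → pihig.

pihig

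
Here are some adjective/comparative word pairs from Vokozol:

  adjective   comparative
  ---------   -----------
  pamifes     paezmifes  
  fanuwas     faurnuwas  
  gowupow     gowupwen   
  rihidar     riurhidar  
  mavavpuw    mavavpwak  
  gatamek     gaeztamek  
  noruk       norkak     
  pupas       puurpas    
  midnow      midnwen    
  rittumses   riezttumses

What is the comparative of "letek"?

leeztek

mavavpuw and midnow both end in -w yet inflect differently (mavavpwak, midnwen), so the final letter is not what conditions the rule; the last vowel is.
"letek" has last vowel 'e'. The stems whose last vowel is 'e' (gatamek → gaeztamek, rittumses → riezttumses, pamifes → paezmifes) insert -ez- after the first vowel.
The other patterns: stems whose last vowel is 'u' delete the last vowel and add -ak; stems whose last vowel is 'a' insert -ur- after the first vowel; stems whose last vowel is 'o' delete the last vowel and add -en.
So letek → leeztek.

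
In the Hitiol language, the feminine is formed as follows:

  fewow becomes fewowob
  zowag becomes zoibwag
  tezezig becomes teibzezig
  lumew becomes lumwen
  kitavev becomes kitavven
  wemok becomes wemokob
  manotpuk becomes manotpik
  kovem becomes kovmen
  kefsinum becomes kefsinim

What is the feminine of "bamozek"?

bamozken

wemok and manotpuk both end in -k yet inflect differently (wemokob, manotpik), so the final letter is not what conditions the rule; the last vowel is.
"bamozek" has last vowel 'e'. The stems whose last vowel is 'e' (kovem → kovmen, kitavev → kitavven, lumew → lumwen) delete the last vowel and add -en.
The other patterns: stems whose last vowel is 'o' add -ob; stems whose last vowel is 'u' change the last vowel to 'i'; stems whose last vowel is 'a' or 'i' insert -ib- after the first vowel.
So bamozek → bamozken.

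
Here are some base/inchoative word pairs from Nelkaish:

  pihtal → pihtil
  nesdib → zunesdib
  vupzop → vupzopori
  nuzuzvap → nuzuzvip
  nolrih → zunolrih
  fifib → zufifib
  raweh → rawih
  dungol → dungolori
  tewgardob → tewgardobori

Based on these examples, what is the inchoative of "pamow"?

pamowori

"pamow" has last vowel 'o'. The stems whose last vowel is 'o' (tewgardob → tewgardobori, dungol → dungolori, vupzop → vupzopori) add -ori.
So pamow → pamowori.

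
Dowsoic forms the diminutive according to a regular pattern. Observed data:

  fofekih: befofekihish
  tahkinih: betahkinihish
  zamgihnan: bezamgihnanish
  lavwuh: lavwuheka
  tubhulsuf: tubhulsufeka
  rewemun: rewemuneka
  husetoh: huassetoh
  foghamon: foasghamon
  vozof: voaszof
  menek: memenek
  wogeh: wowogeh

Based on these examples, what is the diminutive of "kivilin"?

"kivilin" has last vowel 'i'. The stems whose last vowel is 'i' (fofekih → befofekihish, tahkinih → betahkinihish) add be- … -ish around the stem.
The other patterns: stems whose last vowel is 'u' add -eka; stems whose last vowel is 'o' insert -as- after the first vowel; stems whose last vowel is 'e' repeat the first consonant+vowel as a prefix.
So kivilin → bekivilinish.

bekivilinish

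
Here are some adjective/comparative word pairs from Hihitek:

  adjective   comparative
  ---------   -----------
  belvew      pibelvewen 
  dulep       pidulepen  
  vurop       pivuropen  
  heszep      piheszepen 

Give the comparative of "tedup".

pitedupen

Every pair shown (belvew → pibelvewen, dulep → pidulepen, vurop → pivuropen, …) follows the same rule: add pi- … -en around the stem.
So tedup → pitedupen.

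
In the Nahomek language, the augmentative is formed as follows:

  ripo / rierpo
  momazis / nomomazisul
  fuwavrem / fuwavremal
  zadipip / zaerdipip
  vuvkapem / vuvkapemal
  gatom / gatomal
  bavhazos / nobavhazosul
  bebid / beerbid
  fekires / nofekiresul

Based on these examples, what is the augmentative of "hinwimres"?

nohinwimresul

"hinwimres" ends in -s. The stems ending in -s (fekires → nofekiresul, momazis → nomomazisul, bavhazos → nobavhazosul) add no- … -ul around the stem.
So hinwimres → nohinwimresul.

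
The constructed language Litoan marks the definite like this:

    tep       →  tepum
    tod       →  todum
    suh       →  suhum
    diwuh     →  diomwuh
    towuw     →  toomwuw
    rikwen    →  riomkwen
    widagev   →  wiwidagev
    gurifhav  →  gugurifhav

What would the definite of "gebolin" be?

gegebolin

"gebolin" has 3 vowels. The stems with 3 vowels (widagev → wiwidagev, gurifhav → gugurifhav) repeat the first consonant+vowel as a prefix.
The other patterns: stems with 1 vowel add -um; stems with 2 vowels insert -om- after the first vowel.
So gebolin → gegebolin.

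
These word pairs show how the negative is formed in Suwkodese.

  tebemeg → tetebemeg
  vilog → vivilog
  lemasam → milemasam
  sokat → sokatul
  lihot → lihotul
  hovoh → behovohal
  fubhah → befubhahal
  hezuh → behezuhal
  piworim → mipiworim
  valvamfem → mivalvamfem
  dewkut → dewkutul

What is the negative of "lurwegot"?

fubhah and sokat both have last vowel 'a' yet inflect differently (befubhahal, sokatul), so the last vowel is not what conditions the rule; the final letter is.
"lurwegot" ends in -t. The stems ending in -t (sokat → sokatul, dewkut → dewkutul, lihot → lihotul) add -ul.
So lurwegot → lurwegotul.

lurwegotul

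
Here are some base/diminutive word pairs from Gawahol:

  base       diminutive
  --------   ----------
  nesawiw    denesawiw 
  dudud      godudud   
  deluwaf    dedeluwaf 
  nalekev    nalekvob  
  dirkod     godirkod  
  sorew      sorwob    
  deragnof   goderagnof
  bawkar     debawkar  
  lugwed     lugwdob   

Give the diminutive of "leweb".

sorew and nesawiw both end in -w yet inflect differently (sorwob, denesawiw), so the final letter is not what conditions the rule; the last vowel is.
"leweb" has last vowel 'e'. The stems whose last vowel is 'e' (nalekev → nalekvob, sorew → sorwob, lugwed → lugwdob) delete the last vowel and add -ob.
So leweb → lewbob.

lewbob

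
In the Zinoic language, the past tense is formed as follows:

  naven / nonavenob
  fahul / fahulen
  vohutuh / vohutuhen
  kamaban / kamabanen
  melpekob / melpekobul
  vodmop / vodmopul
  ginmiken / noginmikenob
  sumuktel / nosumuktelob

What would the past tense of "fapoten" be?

nofapotenob

naven and kamaban both end in -n yet inflect differently (nonavenob, kamabanen), so the final letter is not what conditions the rule; the last vowel is.
"fapoten" has last vowel 'e'. The stems whose last vowel is 'e' (naven → nonavenob, sumuktel → nosumuktelob, ginmiken → noginmikenob) add no- … -ob around the stem.
So fapoten → nofapotenob.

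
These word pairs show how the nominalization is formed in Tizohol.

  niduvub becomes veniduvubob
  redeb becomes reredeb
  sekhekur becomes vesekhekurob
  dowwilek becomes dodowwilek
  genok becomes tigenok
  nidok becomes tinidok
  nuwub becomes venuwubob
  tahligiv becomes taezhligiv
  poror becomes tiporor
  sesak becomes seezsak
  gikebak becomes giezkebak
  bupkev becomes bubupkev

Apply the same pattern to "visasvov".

niduvub and redeb both end in -b yet inflect differently (veniduvubob, reredeb), so the final letter is not what conditions the rule; the last vowel is.
"visasvov" has last vowel 'o'. The stems whose last vowel is 'o' (nidok → tinidok, genok → tigenok, poror → tiporor) add the prefix ti-.
So visasvov → tivisasvov.

tivisasvov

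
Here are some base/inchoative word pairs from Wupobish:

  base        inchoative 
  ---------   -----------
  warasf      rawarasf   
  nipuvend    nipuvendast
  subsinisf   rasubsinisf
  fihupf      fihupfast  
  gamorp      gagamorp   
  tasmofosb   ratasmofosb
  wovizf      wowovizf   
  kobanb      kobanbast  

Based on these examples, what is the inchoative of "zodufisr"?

"zodufisr" has second-to-last letter 's'. The stems whose second-to-last letter is 's' (tasmofosb → ratasmofosb, warasf → rawarasf, subsinisf → rasubsinisf) add the prefix ra-.
So zodufisr → razodufisr.

razodufisr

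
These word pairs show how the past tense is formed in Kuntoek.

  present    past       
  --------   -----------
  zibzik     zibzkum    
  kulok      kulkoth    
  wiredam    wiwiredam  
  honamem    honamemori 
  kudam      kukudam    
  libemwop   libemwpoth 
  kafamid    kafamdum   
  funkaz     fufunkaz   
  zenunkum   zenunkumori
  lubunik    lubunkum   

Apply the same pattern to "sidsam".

wiredam and zenunkum both end in -m yet inflect differently (wiwiredam, zenunkumori), so the final letter is not what conditions the rule; the last vowel is.
"sidsam" has last vowel 'a'. The stems whose last vowel is 'a' (wiredam → wiwiredam, funkaz → fufunkaz, kudam → kukudam) repeat the first consonant+vowel as a prefix.
The other patterns: stems whose last vowel is 'o' delete the last vowel and add -oth; stems whose last vowel is 'e' or 'u' add -ori; stems whose last vowel is 'i' delete the last vowel and add -um.
So sidsam → sisidsam.

sisidsam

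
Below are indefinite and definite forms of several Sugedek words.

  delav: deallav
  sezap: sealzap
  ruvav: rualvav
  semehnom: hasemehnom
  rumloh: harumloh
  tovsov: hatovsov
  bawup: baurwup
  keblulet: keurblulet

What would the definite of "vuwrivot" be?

havuwrivot

"vuwrivot" has last vowel 'o'. The stems whose last vowel is 'o' (semehnom → hasemehnom, rumloh → harumloh, tovsov → hatovsov) add the prefix ha-.
The other patterns: stems whose last vowel is 'a' insert -al- after the first vowel; stems whose last vowel is 'e' or 'u' insert -ur- after the first vowel.
So vuwrivot → havuwrivot.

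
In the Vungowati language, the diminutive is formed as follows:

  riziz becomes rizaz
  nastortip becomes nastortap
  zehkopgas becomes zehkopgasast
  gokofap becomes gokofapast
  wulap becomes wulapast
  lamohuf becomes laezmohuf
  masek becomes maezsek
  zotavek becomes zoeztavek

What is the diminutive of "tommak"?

nastortip and gokofap both end in -p yet inflect differently (nastortap, gokofapast), so the final letter is not what conditions the rule; the last vowel is.
"tommak" has last vowel 'a'. The stems whose last vowel is 'a' (zehkopgas → zehkopgasast, gokofap → gokofapast, wulap → wulapast) add -ast.
So tommak → tommakast.

tommakast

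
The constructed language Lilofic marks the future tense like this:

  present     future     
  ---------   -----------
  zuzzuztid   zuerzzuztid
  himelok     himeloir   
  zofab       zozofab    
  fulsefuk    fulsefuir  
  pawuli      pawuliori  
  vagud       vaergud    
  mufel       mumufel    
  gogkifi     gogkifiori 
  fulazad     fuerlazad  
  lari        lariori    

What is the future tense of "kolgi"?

kolgiori

"kolgi" ends in -i. The stems ending in -i (gogkifi → gogkifiori, pawuli → pawuliori, lari → lariori) add -ori.
So kolgi → kolgiori.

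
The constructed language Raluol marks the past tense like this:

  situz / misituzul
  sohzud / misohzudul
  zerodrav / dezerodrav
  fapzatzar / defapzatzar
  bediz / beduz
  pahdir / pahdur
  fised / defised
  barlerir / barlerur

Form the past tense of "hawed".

bediz and situz both end in -z yet inflect differently (beduz, misituzul), so the final letter is not what conditions the rule; the last vowel is.
"hawed" has last vowel 'e'. The one such stem in the data (fised → defised) adds the prefix de-, so the same rule applies.
So hawed → dehawed.

dehawed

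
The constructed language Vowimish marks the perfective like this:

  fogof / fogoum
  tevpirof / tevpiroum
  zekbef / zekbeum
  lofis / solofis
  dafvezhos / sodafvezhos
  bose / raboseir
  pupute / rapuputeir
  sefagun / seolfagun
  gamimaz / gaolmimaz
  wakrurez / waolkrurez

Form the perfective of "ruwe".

raruweir

"ruwe" ends in -e. The stems ending in -e (bose → raboseir, pupute → rapuputeir) add ra- … -ir around the stem.
The other patterns: stems ending in -f drop the final letter and add -um; stems ending in -s add the prefix so-; stems ending in -n or -z insert -ol- after the first vowel.
So ruwe → raruweir.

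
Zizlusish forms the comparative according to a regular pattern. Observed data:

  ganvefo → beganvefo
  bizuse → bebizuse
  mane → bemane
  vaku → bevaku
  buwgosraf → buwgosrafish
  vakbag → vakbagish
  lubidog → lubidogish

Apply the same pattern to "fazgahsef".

fazgahsefish

"fazgahsef" ends in a consonant. The stems ending in a consonant (buwgosraf → buwgosrafish, vakbag → vakbagish, lubidog → lubidogish) add -ish.
The other pattern: stems ending in a vowel add the prefix be-.
So fazgahsef → fazgahsefish.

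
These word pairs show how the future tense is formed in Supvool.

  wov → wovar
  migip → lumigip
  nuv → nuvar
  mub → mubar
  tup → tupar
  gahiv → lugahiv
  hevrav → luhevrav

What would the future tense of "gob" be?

gobar

wov and hevrav both end in -v yet inflect differently (wovar, luhevrav), so the final letter is not what conditions the rule; the number of vowels is.
"gob" has 1 vowel. The stems with 1 vowel (wov → wovar, mub → mubar, nuv → nuvar) add -ar.
The other pattern: stems with 2 vowels add the prefix lu-.
So gob → gobar.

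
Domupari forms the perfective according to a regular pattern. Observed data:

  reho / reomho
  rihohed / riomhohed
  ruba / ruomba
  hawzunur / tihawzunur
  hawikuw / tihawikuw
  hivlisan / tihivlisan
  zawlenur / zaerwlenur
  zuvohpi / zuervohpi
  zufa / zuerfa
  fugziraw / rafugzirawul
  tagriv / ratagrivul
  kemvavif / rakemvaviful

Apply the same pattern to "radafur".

raomdafur

hawzunur and zawlenur both end in -r yet inflect differently (tihawzunur, zaerwlenur), so the final letter is not what conditions the rule; the first letter is.
"radafur" begins with r-. The stems beginning with r- (reho → reomho, rihohed → riomhohed, ruba → ruomba) insert -om- after the first vowel.
So radafur → raomdafur.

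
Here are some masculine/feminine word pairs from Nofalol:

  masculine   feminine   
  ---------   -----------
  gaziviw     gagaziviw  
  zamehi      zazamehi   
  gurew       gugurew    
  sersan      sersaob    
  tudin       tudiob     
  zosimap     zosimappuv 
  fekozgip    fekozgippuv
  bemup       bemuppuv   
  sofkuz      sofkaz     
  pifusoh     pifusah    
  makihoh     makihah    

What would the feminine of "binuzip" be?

gaziviw and tudin both have last vowel 'i' yet inflect differently (gagaziviw, tudiob), so the last vowel is not what conditions the rule; the final letter is.
"binuzip" ends in -p. The stems ending in -p (zosimap → zosimappuv, fekozgip → fekozgippuv, bemup → bemuppuv) double the final consonant and add -uv.
The other patterns: stems ending in -i or -w repeat the first consonant+vowel as a prefix; stems ending in -n drop the final letter and add -ob; stems ending in -h or -z change the last vowel to 'a'.
So binuzip → binuzippuv.

binuzippuv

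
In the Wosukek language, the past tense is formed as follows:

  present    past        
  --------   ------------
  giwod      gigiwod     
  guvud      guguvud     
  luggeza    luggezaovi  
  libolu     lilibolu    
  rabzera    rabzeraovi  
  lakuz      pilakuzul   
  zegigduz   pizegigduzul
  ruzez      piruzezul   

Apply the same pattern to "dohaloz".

pidohalozul

zegigduz and libolu both have last vowel 'u' yet inflect differently (pizegigduzul, lilibolu), so the last vowel is not what conditions the rule; the final letter is.
"dohaloz" ends in -z. The stems ending in -z (ruzez → piruzezul, zegigduz → pizegigduzul, lakuz → pilakuzul) add pi- … -ul around the stem.
The other patterns: stems ending in -a add -ovi; stems ending in -d or -u repeat the first consonant+vowel as a prefix.
So dohaloz → pidohalozul.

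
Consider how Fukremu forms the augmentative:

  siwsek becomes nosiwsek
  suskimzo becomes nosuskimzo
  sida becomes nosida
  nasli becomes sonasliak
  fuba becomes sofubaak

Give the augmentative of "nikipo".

sonikipoak

"nikipo" begins with n-. The one such stem in the data (nasli → sonasliak) adds so- … -ak around the stem, so the same rule applies.
So nikipo → sonikipoak.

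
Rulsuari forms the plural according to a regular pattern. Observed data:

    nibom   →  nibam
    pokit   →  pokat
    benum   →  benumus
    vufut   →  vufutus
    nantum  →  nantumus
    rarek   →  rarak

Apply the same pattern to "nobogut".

nobogutus

nantum and nibom both end in -m yet inflect differently (nantumus, nibam), so the final letter is not what conditions the rule; the last vowel is.
"nobogut" has last vowel 'u'. The stems whose last vowel is 'u' (vufut → vufutus, nantum → nantumus, benum → benumus) add -us.
The other pattern: stems whose last vowel is 'e', 'i' or 'o' change the last vowel to 'a'.
So nobogut → nobogutus.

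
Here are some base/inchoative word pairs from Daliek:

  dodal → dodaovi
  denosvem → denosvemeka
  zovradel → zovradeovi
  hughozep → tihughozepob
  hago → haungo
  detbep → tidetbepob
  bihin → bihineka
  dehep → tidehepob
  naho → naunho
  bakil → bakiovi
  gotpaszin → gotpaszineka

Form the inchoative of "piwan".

piwaneka

zovradel and detbep both have last vowel 'e' yet inflect differently (zovradeovi, tidetbepob), so the last vowel is not what conditions the rule; the final letter is.
"piwan" ends in -n. The stems ending in -n (gotpaszin → gotpaszineka, bihin → bihineka) add -eka.
So piwan → piwaneka.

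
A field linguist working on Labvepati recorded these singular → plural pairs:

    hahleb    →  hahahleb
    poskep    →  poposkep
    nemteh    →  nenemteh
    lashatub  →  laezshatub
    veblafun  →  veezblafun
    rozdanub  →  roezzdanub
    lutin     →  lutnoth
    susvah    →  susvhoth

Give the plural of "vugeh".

vuvugeh

"vugeh" has last vowel 'e'. The stems whose last vowel is 'e' (hahleb → hahahleb, poskep → poposkep, nemteh → nenemteh) repeat the first consonant+vowel as a prefix.
The other patterns: stems whose last vowel is 'u' insert -ez- after the first vowel; stems whose last vowel is 'a' or 'i' delete the last vowel and add -oth.
So vugeh → vuvugeh.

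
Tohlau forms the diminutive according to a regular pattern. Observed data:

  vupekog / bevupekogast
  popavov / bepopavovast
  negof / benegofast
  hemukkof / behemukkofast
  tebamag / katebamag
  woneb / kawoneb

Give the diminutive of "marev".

vupekog and tebamag both end in -g yet inflect differently (bevupekogast, katebamag), so the final letter is not what conditions the rule; the last vowel is.
"marev" has last vowel 'e'. The one such stem in the data (woneb → kawoneb) adds the prefix ka-, so the same rule applies.
So marev → kamarev.

kamarev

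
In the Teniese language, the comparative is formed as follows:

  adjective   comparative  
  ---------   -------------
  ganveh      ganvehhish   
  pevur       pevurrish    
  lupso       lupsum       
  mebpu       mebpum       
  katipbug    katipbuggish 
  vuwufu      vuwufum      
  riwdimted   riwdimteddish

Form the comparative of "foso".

fosum

pevur and mebpu both have last vowel 'u' yet inflect differently (pevurrish, mebpum), so the last vowel is not what conditions the rule; whether the stem ends in a vowel or a consonant is.
"foso" ends in a vowel. The stems ending in a vowel (mebpu → mebpum, vuwufu → vuwufum, lupso → lupsum) drop the final letter and add -um.
So foso → fosum.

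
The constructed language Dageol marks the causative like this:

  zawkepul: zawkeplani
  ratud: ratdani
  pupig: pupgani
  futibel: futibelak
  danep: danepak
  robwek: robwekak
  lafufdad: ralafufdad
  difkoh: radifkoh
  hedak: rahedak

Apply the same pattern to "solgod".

"solgod" has last vowel 'o'. The one such stem in the data (difkoh → radifkoh) adds the prefix ra-, so the same rule applies.
The other patterns: stems whose last vowel is 'i' or 'u' delete the last vowel and add -ani; stems whose last vowel is 'e' add -ak.
So solgod → rasolgod.

rasolgod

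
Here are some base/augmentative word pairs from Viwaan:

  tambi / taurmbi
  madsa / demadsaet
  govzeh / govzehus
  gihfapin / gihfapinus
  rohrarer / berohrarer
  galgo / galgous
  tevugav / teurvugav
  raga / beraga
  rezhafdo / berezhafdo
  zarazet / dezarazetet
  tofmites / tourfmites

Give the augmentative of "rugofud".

berugofud

"rugofud" begins with r-. The stems beginning with r- (raga → beraga, rohrarer → berohrarer, rezhafdo → berezhafdo) add the prefix be-.
So rugofud → berugofud.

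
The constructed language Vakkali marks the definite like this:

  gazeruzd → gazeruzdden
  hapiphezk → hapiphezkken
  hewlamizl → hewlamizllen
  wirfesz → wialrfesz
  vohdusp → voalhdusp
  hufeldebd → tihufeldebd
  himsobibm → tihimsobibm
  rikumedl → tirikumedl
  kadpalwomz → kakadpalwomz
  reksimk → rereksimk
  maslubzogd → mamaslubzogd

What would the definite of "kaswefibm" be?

tikaswefibm

"kaswefibm" has second-to-last letter 'b'. The stems whose second-to-last letter is 'b' (hufeldebd → tihufeldebd, himsobibm → tihimsobibm) add the prefix ti-.
So kaswefibm → tikaswefibm.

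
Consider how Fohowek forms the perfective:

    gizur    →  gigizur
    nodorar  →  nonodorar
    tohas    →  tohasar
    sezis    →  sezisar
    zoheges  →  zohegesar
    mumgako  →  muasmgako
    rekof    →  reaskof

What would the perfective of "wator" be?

wawator

"wator" ends in -r. The stems ending in -r (gizur → gigizur, nodorar → nonodorar) repeat the first consonant+vowel as a prefix.
The other patterns: stems ending in -s add -ar; stems ending in -f or -o insert -as- after the first vowel.
So wator → wawator.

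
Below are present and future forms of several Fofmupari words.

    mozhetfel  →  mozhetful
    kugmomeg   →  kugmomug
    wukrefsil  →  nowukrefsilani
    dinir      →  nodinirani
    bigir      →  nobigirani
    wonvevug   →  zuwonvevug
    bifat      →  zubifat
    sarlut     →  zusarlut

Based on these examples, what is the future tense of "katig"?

mozhetfel and wukrefsil both end in -l yet inflect differently (mozhetful, nowukrefsilani), so the final letter is not what conditions the rule; the last vowel is.
"katig" has last vowel 'i'. The stems whose last vowel is 'i' (wukrefsil → nowukrefsilani, dinir → nodinirani, bigir → nobigirani) add no- … -ani around the stem.
The other patterns: stems whose last vowel is 'e' change the last vowel to 'u'; stems whose last vowel is 'a' or 'u' add the prefix zu-.
So katig → nokatigani.

nokatigani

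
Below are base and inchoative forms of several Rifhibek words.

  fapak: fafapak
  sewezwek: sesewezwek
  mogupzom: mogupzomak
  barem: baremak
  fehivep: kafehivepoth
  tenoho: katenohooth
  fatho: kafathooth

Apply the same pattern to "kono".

kakonooth

sewezwek and barem both have last vowel 'e' yet inflect differently (sesewezwek, baremak), so the last vowel is not what conditions the rule; the final letter is.
"kono" ends in -o. The stems ending in -o (tenoho → katenohooth, fatho → kafathooth) add ka- … -oth around the stem.
So kono → kakonooth.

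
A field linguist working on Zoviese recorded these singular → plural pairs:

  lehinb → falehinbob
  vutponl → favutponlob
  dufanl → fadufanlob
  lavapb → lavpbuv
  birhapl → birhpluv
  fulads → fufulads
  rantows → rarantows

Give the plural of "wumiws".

lehinb and lavapb both end in -b yet inflect differently (falehinbob, lavpbuv), so the final letter is not what conditions the rule; the second-to-last letter is.
"wumiws" has second-to-last letter 'w'. The one such stem in the data (rantows → rarantows) repeats the first consonant+vowel as a prefix (as does fulads), so the same rule applies.
The other patterns: stems whose second-to-last letter is 'n' add fa- … -ob around the stem; stems whose second-to-last letter is 'p' delete the last vowel and add -uv.
So wumiws → wuwumiws.

wuwumiws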